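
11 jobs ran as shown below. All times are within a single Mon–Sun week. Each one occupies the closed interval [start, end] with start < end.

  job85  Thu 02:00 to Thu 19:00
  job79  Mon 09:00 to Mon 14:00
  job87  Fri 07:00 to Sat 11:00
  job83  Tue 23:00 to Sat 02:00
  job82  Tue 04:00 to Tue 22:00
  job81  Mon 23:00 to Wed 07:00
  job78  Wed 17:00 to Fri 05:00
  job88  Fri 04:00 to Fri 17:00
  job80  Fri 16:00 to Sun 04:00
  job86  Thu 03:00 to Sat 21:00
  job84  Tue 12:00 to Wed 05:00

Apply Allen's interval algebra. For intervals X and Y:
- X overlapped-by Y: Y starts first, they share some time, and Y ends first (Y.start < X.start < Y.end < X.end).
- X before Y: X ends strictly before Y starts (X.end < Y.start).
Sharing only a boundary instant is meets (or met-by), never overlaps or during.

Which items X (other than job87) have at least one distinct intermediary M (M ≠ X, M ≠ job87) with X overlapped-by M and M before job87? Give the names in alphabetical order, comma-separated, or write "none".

job83, job84, job86, job88

Target job87 = [Fri 07:00, Sat 11:00].
Intermediaries M with M before job87: job78, job79, job81, job82, job84, job85.
Via job78 — items with X overlapped-by job78: job86, job88.
Via job79 — items with X overlapped-by job79: none.
Via job81 — items with X overlapped-by job81: job83.
Via job82 — items with X overlapped-by job82: job84.
Via job84 — items with X overlapped-by job84: job83.
Via job85 — items with X overlapped-by job85: job86.
Union: job83, job84, job86, job88.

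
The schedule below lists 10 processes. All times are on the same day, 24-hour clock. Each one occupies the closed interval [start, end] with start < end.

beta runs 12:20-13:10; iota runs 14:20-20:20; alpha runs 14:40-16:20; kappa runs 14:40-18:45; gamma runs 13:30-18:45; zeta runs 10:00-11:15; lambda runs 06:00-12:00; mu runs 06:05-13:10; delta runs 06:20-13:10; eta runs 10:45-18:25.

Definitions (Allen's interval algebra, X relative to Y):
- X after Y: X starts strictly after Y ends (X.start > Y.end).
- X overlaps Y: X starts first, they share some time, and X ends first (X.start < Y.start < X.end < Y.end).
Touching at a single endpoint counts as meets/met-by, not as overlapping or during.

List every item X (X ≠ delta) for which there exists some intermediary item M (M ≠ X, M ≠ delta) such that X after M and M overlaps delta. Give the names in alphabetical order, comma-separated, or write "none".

alpha, beta, gamma, iota, kappa

Target delta = [06:20, 13:10].
Intermediaries M with M overlaps delta: lambda.
Via lambda — items with X after lambda: alpha, beta, gamma, iota, kappa.
Union: alpha, beta, gamma, iota, kappa.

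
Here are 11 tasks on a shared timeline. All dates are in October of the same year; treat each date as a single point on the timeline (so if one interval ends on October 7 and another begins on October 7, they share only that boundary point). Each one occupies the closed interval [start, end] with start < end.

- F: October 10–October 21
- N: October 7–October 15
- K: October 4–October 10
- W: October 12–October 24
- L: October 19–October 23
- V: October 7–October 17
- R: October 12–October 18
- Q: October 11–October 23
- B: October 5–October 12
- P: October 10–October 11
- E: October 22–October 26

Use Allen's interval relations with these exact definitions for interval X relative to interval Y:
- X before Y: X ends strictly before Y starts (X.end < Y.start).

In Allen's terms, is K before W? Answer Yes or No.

K = [October 4, October 10], W = [October 12, October 24].
Actual relation of K to W: before.
Asked whether 'before' holds → Yes.

Yes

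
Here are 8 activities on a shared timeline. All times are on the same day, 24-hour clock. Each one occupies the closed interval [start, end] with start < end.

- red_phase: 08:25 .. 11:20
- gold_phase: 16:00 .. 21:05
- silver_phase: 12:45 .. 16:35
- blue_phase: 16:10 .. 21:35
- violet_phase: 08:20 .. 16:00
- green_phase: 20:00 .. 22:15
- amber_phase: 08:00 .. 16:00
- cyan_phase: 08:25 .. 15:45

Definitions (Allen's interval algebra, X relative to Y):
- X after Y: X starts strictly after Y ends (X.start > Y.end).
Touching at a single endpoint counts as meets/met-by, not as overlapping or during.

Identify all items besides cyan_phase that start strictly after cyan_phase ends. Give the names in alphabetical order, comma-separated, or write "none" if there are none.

blue_phase, gold_phase, green_phase

Target cyan_phase = [08:25, 15:45].
amber_phase [08:00, 16:00] → contains → no.
blue_phase [16:10, 21:35] → after → yes.
gold_phase [16:00, 21:05] → after → yes.
green_phase [20:00, 22:15] → after → yes.
red_phase [08:25, 11:20] → starts → no.
silver_phase [12:45, 16:35] → overlapped-by → no.
violet_phase [08:20, 16:00] → contains → no.
Result: blue_phase, gold_phase, green_phase.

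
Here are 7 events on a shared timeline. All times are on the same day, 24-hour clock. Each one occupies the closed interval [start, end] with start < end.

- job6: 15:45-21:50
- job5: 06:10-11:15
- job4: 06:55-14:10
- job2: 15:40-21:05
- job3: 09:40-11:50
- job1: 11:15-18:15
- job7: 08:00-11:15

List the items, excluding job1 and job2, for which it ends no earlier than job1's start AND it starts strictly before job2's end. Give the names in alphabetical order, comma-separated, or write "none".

Conditions: its end is no earlier than job1's start (X.end >= 11:15) AND its start is strictly before job2's end (X.start < 21:05).
job3: end 11:50 >= 11:15? ✓; start 09:40 < 21:05? ✓ → yes.
job4: end 14:10 >= 11:15? ✓; start 06:55 < 21:05? ✓ → yes.
job5: end 11:15 >= 11:15? ✓; start 06:10 < 21:05? ✓ → yes.
job6: end 21:50 >= 11:15? ✓; start 15:45 < 21:05? ✓ → yes.
job7: end 11:15 >= 11:15? ✓; start 08:00 < 21:05? ✓ → yes.
Result: job3, job4, job5, job6, job7.

job3, job4, job5, job6, job7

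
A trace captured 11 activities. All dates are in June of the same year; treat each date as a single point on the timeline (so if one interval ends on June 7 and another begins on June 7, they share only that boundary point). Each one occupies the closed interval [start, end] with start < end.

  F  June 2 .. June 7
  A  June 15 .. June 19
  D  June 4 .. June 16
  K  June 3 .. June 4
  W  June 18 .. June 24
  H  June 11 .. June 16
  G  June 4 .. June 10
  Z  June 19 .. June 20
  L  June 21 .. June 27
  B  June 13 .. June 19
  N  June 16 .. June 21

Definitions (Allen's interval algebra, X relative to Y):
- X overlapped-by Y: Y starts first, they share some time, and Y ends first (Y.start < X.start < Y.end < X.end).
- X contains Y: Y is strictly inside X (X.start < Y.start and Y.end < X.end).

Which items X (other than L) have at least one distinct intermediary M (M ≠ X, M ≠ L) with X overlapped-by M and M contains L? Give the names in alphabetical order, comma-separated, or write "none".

Target L = [June 21, June 27].
Intermediaries M with M contains L: none.
Union: none.

none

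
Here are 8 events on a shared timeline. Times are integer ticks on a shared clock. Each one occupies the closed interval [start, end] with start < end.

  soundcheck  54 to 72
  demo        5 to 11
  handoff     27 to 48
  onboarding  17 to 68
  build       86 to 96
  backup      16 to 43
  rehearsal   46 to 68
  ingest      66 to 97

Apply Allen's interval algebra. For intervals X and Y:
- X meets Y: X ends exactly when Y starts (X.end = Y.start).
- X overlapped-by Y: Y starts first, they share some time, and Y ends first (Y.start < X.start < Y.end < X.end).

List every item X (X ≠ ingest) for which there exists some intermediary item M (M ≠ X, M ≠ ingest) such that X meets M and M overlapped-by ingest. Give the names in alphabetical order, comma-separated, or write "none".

Target ingest = [66, 97].
Intermediaries M with M overlapped-by ingest: none.
Union: none.

none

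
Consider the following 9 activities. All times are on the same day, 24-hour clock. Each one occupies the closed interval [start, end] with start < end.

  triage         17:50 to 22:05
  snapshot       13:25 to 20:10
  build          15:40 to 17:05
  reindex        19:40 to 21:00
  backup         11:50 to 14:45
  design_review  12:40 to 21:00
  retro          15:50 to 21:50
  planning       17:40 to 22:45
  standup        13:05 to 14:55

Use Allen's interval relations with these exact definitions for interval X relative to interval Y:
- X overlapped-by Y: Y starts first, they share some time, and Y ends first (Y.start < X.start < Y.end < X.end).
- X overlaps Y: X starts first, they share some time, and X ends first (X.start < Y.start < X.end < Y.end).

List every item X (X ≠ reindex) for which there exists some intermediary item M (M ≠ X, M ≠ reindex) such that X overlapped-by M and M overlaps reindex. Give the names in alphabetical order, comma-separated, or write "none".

Target reindex = [19:40, 21:00].
Intermediaries M with M overlaps reindex: snapshot.
Via snapshot — items with X overlapped-by snapshot: planning, retro, triage.
Union: planning, retro, triage.

planning, retro, triage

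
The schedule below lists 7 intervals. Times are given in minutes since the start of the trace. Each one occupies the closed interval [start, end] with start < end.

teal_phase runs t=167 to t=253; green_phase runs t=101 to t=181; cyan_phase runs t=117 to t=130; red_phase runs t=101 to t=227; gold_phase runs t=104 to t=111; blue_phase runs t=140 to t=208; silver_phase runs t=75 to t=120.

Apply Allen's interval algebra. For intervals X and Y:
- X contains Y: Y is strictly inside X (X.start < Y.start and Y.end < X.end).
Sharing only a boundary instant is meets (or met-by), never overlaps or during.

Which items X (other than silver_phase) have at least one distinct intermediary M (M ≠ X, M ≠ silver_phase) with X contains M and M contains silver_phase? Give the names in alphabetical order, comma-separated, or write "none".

none

Target silver_phase = [t=75, t=120].
Intermediaries M with M contains silver_phase: none.
Union: none.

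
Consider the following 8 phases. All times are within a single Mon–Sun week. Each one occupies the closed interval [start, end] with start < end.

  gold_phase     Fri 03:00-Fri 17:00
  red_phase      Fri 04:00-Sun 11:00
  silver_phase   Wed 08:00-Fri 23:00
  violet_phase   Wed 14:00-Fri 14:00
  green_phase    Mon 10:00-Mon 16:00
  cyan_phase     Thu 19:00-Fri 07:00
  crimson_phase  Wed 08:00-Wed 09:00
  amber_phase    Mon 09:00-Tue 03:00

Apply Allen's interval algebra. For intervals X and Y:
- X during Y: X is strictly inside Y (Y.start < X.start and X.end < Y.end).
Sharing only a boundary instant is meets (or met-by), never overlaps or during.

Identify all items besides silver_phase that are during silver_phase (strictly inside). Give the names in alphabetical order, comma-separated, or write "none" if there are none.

cyan_phase, gold_phase, violet_phase

Target silver_phase = [Wed 08:00, Fri 23:00].
amber_phase [Mon 09:00, Tue 03:00] → before → no.
crimson_phase [Wed 08:00, Wed 09:00] → starts → no.
cyan_phase [Thu 19:00, Fri 07:00] → during → yes.
gold_phase [Fri 03:00, Fri 17:00] → during → yes.
green_phase [Mon 10:00, Mon 16:00] → before → no.
red_phase [Fri 04:00, Sun 11:00] → overlapped-by → no.
violet_phase [Wed 14:00, Fri 14:00] → during → yes.
Result: cyan_phase, gold_phase, violet_phase.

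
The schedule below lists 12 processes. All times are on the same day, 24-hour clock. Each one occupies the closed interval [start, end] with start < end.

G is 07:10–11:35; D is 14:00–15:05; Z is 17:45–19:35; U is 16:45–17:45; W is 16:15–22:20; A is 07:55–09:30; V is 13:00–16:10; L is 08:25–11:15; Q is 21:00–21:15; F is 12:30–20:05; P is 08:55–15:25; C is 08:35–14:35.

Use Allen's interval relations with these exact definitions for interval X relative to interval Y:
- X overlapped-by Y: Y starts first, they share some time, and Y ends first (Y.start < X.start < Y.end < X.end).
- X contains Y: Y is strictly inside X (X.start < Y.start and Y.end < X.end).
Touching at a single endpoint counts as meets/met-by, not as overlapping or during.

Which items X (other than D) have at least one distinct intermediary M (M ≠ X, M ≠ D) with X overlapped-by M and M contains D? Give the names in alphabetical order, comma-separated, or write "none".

F, V, W

Target D = [14:00, 15:05].
Intermediaries M with M contains D: F, P, V.
Via F — items with X overlapped-by F: W.
Via P — items with X overlapped-by P: F, V.
Via V — items with X overlapped-by V: none.
Union: F, V, W.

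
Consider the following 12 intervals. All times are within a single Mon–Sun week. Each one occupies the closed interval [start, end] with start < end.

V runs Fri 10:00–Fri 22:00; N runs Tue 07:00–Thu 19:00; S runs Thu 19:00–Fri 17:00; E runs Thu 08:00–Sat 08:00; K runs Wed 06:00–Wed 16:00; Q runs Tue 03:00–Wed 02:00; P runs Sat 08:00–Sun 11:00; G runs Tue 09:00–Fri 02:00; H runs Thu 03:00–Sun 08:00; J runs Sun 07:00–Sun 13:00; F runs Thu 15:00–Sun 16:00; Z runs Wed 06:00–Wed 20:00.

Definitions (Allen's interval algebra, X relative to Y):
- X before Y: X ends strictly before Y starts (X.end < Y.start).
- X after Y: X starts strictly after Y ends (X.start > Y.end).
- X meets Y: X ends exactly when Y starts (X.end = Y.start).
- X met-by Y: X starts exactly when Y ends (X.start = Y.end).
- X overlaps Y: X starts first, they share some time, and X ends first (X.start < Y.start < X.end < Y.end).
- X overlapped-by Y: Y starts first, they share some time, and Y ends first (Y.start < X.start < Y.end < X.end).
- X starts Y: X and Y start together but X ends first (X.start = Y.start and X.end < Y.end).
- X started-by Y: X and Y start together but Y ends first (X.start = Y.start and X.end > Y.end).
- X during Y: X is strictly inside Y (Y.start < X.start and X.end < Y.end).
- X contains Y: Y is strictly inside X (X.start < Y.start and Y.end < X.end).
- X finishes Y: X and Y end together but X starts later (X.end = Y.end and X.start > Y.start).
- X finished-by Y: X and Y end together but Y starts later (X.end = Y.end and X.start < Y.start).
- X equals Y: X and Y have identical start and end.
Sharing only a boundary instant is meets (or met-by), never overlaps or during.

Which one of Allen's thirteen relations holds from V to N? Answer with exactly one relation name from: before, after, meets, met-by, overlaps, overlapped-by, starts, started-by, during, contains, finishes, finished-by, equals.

V = [Fri 10:00, Fri 22:00]; N = [Tue 07:00, Thu 19:00].
Compare endpoints: V.start > N.start, V.start > N.end, V.end > N.start, V.end > N.end.
That pattern is 'after'.

after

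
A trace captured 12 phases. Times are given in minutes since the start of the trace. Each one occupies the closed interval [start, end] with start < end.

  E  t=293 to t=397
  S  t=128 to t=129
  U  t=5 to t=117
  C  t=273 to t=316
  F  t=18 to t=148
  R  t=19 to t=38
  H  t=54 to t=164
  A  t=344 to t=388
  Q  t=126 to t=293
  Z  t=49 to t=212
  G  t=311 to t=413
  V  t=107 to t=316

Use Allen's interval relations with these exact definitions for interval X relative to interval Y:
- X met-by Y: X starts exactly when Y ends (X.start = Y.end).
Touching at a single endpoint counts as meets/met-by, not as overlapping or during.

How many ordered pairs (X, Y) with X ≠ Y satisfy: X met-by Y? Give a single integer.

Checking all 132 ordered pairs for relation 'met-by'; matching pairs in alphabetical order:
(E, Q): E met-by Q ✓
Count: 1.

1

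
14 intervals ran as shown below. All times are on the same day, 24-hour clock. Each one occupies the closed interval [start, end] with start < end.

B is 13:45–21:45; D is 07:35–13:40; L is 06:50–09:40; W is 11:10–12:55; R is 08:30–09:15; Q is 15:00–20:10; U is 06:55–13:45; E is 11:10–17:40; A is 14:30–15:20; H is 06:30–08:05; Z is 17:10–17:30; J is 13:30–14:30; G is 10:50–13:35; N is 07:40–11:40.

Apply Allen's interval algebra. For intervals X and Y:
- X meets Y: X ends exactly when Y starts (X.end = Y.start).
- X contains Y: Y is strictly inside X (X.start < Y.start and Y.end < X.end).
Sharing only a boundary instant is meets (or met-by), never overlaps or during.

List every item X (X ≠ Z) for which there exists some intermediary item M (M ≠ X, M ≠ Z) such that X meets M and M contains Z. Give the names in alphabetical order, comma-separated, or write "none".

Target Z = [17:10, 17:30].
Intermediaries M with M contains Z: B, E, Q.
Via B — items with X meets B: U.
Via E — items with X meets E: none.
Via Q — items with X meets Q: none.
Union: U.

U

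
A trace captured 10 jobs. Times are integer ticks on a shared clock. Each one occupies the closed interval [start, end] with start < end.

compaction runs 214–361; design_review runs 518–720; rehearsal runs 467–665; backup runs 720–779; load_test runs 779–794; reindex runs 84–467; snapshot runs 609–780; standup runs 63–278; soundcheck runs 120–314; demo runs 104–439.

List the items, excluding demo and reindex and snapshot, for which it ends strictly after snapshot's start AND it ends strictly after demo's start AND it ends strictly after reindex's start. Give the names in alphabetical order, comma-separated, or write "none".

backup, design_review, load_test, rehearsal

Conditions: its end is strictly after snapshot's start (X.end > 609) AND its end is strictly after demo's start (X.end > 104) AND its end is strictly after reindex's start (X.end > 84).
backup: end 779 > 609? ✓; end 779 > 104? ✓; end 779 > 84? ✓ → yes.
compaction: end 361 > 609? ✗; end 361 > 104? ✓; end 361 > 84? ✓ → no.
design_review: end 720 > 609? ✓; end 720 > 104? ✓; end 720 > 84? ✓ → yes.
load_test: end 794 > 609? ✓; end 794 > 104? ✓; end 794 > 84? ✓ → yes.
rehearsal: end 665 > 609? ✓; end 665 > 104? ✓; end 665 > 84? ✓ → yes.
soundcheck: end 314 > 609? ✗; end 314 > 104? ✓; end 314 > 84? ✓ → no.
standup: end 278 > 609? ✗; end 278 > 104? ✓; end 278 > 84? ✓ → no.
Result: backup, design_review, load_test, rehearsal.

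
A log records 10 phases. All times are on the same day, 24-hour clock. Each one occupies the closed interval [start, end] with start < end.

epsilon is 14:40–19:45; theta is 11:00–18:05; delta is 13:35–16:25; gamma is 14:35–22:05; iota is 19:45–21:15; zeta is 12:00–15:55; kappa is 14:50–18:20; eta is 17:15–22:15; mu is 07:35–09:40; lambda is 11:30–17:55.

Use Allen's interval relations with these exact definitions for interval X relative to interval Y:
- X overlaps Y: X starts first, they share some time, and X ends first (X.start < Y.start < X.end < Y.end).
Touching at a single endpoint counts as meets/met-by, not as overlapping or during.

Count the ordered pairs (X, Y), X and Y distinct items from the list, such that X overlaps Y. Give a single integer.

18

Checking all 90 ordered pairs for relation 'overlaps'; matching pairs in alphabetical order:
(delta, epsilon): delta overlaps epsilon ✓
(delta, gamma): delta overlaps gamma ✓
(delta, kappa): delta overlaps kappa ✓
(epsilon, eta): epsilon overlaps eta ✓
(gamma, eta): gamma overlaps eta ✓
(kappa, eta): kappa overlaps eta ✓
(lambda, epsilon): lambda overlaps epsilon ✓
(lambda, eta): lambda overlaps eta ✓
(lambda, gamma): lambda overlaps gamma ✓
(lambda, kappa): lambda overlaps kappa ✓
(theta, epsilon): theta overlaps epsilon ✓
(theta, eta): theta overlaps eta ✓
(theta, gamma): theta overlaps gamma ✓
(theta, kappa): theta overlaps kappa ✓
(zeta, delta): zeta overlaps delta ✓
(zeta, epsilon): zeta overlaps epsilon ✓
(zeta, gamma): zeta overlaps gamma ✓
(zeta, kappa): zeta overlaps kappa ✓
Count: 18.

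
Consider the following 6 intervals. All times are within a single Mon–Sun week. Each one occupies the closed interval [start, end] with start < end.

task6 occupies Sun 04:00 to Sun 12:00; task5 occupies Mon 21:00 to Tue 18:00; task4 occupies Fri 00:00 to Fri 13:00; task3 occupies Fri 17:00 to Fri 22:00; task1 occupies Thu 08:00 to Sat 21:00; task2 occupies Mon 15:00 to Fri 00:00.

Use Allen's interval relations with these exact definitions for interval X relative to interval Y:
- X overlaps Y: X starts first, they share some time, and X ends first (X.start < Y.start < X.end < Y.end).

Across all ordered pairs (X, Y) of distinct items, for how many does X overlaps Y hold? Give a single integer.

Checking all 30 ordered pairs for relation 'overlaps'; matching pairs in alphabetical order:
(task2, task1): task2 overlaps task1 ✓
Count: 1.

1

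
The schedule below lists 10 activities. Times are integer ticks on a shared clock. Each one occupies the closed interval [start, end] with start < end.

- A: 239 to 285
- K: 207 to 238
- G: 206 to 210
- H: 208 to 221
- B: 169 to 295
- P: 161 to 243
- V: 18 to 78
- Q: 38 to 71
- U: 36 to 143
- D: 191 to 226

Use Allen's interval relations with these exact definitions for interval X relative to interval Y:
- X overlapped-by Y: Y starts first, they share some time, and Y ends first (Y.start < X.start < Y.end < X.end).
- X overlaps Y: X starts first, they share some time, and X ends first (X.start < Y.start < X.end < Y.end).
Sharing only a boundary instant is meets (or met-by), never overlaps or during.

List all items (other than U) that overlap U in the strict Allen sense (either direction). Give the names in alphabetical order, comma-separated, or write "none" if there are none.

Target U = [36, 143].
A [239, 285] → after → no.
B [169, 295] → after → no.
D [191, 226] → after → no.
G [206, 210] → after → no.
H [208, 221] → after → no.
K [207, 238] → after → no.
P [161, 243] → after → no.
Q [38, 71] → during → no.
V [18, 78] → overlaps → yes.
Result: V.

V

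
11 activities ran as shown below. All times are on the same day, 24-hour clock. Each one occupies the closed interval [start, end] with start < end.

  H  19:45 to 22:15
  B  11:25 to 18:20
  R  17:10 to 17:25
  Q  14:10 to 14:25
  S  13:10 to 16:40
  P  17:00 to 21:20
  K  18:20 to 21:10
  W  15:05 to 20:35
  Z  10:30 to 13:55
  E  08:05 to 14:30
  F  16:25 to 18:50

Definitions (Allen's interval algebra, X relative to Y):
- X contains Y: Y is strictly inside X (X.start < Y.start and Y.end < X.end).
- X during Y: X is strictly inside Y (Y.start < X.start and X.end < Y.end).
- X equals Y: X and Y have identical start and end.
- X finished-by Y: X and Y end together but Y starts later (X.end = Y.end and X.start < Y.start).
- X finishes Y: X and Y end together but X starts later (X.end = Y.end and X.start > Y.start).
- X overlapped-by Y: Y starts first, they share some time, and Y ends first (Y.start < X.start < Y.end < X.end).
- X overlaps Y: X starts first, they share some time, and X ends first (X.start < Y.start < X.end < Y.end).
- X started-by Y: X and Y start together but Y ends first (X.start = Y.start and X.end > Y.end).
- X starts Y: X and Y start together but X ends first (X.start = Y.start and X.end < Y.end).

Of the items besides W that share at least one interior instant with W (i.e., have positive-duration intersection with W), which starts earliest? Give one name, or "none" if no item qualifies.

Target W = [15:05, 20:35].
B [11:25, 18:20] → overlaps → candidate.
E [08:05, 14:30] → before → excluded.
F [16:25, 18:50] → during → candidate.
H [19:45, 22:15] → overlapped-by → candidate.
K [18:20, 21:10] → overlapped-by → candidate.
P [17:00, 21:20] → overlapped-by → candidate.
Q [14:10, 14:25] → before → excluded.
R [17:10, 17:25] → during → candidate.
S [13:10, 16:40] → overlaps → candidate.
Z [10:30, 13:55] → before → excluded.
Among candidates, earliest start is 11:25 → B.

B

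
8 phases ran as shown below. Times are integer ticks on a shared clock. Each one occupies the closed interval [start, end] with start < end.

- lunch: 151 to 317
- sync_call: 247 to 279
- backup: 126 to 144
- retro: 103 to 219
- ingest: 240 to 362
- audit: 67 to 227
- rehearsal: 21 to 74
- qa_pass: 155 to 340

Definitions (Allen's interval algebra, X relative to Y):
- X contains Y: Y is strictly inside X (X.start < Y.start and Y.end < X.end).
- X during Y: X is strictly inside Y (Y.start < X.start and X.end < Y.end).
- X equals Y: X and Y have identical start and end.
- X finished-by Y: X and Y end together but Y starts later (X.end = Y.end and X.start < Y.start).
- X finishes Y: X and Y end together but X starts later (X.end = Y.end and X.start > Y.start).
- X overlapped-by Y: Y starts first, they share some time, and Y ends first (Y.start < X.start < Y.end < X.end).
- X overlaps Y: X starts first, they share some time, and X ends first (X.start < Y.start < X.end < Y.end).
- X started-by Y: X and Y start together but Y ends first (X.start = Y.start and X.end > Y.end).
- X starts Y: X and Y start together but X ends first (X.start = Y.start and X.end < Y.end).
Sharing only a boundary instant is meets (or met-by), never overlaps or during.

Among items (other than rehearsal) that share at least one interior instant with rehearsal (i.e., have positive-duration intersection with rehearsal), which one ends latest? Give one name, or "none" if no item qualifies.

Target rehearsal = [21, 74].
audit [67, 227] → overlapped-by → candidate.
backup [126, 144] → after → excluded.
ingest [240, 362] → after → excluded.
lunch [151, 317] → after → excluded.
qa_pass [155, 340] → after → excluded.
retro [103, 219] → after → excluded.
sync_call [247, 279] → after → excluded.
Among candidates, latest end is 227 → audit.

audit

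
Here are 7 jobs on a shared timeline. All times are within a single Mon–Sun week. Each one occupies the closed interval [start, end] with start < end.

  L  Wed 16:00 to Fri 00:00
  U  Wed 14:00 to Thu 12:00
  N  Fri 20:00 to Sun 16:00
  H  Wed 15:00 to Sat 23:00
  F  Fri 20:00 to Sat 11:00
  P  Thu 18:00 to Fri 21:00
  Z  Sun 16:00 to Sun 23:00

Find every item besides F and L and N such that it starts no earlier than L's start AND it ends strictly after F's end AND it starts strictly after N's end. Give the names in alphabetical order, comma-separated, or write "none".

Conditions: its start is no earlier than L's start (X.start >= Wed 16:00) AND its end is strictly after F's end (X.end > Sat 11:00) AND its start is strictly after N's end (X.start > Sun 16:00).
H: start Wed 15:00 >= Wed 16:00? ✗; end Sat 23:00 > Sat 11:00? ✓; start Wed 15:00 > Sun 16:00? ✗ → no.
P: start Thu 18:00 >= Wed 16:00? ✓; end Fri 21:00 > Sat 11:00? ✗; start Thu 18:00 > Sun 16:00? ✗ → no.
U: start Wed 14:00 >= Wed 16:00? ✗; end Thu 12:00 > Sat 11:00? ✗; start Wed 14:00 > Sun 16:00? ✗ → no.
Z: start Sun 16:00 >= Wed 16:00? ✓; end Sun 23:00 > Sat 11:00? ✓; start Sun 16:00 > Sun 16:00? ✗ → no.
Result: none.

none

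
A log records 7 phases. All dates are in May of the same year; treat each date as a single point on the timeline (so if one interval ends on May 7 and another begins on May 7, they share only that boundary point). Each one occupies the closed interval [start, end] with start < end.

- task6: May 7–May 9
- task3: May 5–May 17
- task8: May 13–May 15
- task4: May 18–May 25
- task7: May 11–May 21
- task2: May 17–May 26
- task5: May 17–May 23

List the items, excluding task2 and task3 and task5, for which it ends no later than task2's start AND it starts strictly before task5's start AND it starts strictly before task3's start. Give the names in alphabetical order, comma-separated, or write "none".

none

Conditions: its end is no later than task2's start (X.end <= May 17) AND its start is strictly before task5's start (X.start < May 17) AND its start is strictly before task3's start (X.start < May 5).
task4: end May 25 <= May 17? ✗; start May 18 < May 17? ✗; start May 18 < May 5? ✗ → no.
task6: end May 9 <= May 17? ✓; start May 7 < May 17? ✓; start May 7 < May 5? ✗ → no.
task7: end May 21 <= May 17? ✗; start May 11 < May 17? ✓; start May 11 < May 5? ✗ → no.
task8: end May 15 <= May 17? ✓; start May 13 < May 17? ✓; start May 13 < May 5? ✗ → no.
Result: none.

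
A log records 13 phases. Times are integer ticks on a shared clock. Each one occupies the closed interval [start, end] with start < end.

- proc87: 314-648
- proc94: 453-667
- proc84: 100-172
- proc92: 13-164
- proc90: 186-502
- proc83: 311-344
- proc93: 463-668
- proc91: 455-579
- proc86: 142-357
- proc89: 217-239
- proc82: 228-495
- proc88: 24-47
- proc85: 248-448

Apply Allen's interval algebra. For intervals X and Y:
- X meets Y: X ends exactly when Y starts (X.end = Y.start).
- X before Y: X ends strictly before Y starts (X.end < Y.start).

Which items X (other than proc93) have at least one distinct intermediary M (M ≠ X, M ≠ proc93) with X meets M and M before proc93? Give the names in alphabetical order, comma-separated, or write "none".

Target proc93 = [463, 668].
Intermediaries M with M before proc93: proc83, proc84, proc85, proc86, proc88, proc89, proc92.
Via proc83 — items with X meets proc83: none.
Via proc84 — items with X meets proc84: none.
Via proc85 — items with X meets proc85: none.
Via proc86 — items with X meets proc86: none.
Via proc88 — items with X meets proc88: none.
Via proc89 — items with X meets proc89: none.
Via proc92 — items with X meets proc92: none.
Union: none.

none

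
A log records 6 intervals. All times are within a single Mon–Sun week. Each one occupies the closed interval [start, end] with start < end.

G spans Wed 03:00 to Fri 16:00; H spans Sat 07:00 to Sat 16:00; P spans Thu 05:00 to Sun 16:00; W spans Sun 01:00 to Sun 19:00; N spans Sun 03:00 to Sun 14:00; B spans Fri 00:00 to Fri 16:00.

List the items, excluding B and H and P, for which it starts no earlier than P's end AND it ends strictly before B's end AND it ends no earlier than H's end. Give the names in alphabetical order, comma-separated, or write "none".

none

Conditions: its start is no earlier than P's end (X.start >= Sun 16:00) AND its end is strictly before B's end (X.end < Fri 16:00) AND its end is no earlier than H's end (X.end >= Sat 16:00).
G: start Wed 03:00 >= Sun 16:00? ✗; end Fri 16:00 < Fri 16:00? ✗; end Fri 16:00 >= Sat 16:00? ✗ → no.
N: start Sun 03:00 >= Sun 16:00? ✗; end Sun 14:00 < Fri 16:00? ✗; end Sun 14:00 >= Sat 16:00? ✓ → no.
W: start Sun 01:00 >= Sun 16:00? ✗; end Sun 19:00 < Fri 16:00? ✗; end Sun 19:00 >= Sat 16:00? ✓ → no.
Result: none.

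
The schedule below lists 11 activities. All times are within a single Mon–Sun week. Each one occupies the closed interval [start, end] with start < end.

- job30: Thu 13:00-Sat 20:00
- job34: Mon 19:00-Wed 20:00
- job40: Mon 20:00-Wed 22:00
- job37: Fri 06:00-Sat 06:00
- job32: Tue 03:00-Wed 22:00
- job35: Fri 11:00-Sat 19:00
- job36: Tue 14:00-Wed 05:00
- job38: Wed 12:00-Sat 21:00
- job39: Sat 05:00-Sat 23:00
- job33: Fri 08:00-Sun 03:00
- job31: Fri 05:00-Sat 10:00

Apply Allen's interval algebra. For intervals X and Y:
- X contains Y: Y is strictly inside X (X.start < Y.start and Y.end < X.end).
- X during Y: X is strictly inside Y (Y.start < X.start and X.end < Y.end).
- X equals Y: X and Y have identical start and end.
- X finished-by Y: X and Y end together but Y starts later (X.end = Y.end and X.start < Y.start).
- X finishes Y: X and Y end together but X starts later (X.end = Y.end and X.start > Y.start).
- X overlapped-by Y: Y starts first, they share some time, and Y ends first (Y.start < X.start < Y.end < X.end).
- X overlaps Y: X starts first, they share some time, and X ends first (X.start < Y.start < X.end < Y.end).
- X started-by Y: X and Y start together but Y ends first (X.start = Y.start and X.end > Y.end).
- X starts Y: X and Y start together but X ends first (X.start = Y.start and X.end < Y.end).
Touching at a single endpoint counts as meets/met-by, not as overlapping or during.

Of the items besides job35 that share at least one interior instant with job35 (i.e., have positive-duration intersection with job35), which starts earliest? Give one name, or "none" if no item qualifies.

Target job35 = [Fri 11:00, Sat 19:00].
job30 [Thu 13:00, Sat 20:00] → contains → candidate.
job31 [Fri 05:00, Sat 10:00] → overlaps → candidate.
job32 [Tue 03:00, Wed 22:00] → before → excluded.
job33 [Fri 08:00, Sun 03:00] → contains → candidate.
job34 [Mon 19:00, Wed 20:00] → before → excluded.
job36 [Tue 14:00, Wed 05:00] → before → excluded.
job37 [Fri 06:00, Sat 06:00] → overlaps → candidate.
job38 [Wed 12:00, Sat 21:00] → contains → candidate.
job39 [Sat 05:00, Sat 23:00] → overlapped-by → candidate.
job40 [Mon 20:00, Wed 22:00] → before → excluded.
Among candidates, earliest start is Wed 12:00 → job38.

job38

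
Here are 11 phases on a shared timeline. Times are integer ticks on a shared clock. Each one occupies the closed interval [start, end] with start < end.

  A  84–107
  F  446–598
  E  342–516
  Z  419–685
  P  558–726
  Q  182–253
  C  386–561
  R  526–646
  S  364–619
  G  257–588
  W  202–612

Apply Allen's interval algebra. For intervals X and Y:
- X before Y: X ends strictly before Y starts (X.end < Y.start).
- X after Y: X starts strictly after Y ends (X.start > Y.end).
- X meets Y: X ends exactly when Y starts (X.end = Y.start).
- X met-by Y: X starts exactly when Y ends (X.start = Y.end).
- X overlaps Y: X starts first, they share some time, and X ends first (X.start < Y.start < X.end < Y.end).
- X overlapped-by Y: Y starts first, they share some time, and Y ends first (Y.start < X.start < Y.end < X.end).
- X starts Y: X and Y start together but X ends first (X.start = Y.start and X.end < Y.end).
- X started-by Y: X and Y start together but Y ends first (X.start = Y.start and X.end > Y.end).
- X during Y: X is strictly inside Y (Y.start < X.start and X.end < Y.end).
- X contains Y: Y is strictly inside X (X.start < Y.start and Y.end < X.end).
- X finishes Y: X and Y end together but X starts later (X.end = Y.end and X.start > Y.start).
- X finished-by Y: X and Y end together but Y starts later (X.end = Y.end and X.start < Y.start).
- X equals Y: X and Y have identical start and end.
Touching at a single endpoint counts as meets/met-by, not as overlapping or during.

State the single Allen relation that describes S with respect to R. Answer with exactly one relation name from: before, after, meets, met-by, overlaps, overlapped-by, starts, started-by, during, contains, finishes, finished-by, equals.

overlaps

S = [364, 619]; R = [526, 646].
Compare endpoints: S.start < R.start, S.start < R.end, S.end > R.start, S.end < R.end.
That pattern is 'overlaps'.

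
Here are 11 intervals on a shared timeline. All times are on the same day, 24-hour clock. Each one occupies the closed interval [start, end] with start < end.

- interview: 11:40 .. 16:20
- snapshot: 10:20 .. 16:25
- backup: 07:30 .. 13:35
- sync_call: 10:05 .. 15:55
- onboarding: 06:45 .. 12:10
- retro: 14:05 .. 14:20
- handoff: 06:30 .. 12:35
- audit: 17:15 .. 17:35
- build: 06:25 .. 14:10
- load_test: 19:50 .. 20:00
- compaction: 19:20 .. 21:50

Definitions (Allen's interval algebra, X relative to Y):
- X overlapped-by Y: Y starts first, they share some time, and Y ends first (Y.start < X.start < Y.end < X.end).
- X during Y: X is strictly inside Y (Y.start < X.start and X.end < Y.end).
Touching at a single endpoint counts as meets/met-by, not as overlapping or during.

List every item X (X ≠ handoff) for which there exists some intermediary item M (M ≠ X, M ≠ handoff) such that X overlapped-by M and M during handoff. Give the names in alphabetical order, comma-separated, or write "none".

backup, interview, snapshot, sync_call

Target handoff = [06:30, 12:35].
Intermediaries M with M during handoff: onboarding.
Via onboarding — items with X overlapped-by onboarding: backup, interview, snapshot, sync_call.
Union: backup, interview, snapshot, sync_call.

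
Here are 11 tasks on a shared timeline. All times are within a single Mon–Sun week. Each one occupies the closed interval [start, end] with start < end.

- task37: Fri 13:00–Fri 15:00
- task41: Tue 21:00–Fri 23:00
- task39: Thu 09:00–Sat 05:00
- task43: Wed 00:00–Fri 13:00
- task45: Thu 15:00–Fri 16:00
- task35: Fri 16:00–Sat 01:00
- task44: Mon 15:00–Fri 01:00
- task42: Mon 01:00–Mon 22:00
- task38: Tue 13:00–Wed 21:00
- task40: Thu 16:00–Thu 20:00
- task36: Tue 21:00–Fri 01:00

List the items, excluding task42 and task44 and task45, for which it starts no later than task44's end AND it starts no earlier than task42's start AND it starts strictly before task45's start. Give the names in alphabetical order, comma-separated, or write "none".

task36, task38, task39, task41, task43

Conditions: its start is no later than task44's end (X.start <= Fri 01:00) AND its start is no earlier than task42's start (X.start >= Mon 01:00) AND its start is strictly before task45's start (X.start < Thu 15:00).
task35: start Fri 16:00 <= Fri 01:00? ✗; start Fri 16:00 >= Mon 01:00? ✓; start Fri 16:00 < Thu 15:00? ✗ → no.
task36: start Tue 21:00 <= Fri 01:00? ✓; start Tue 21:00 >= Mon 01:00? ✓; start Tue 21:00 < Thu 15:00? ✓ → yes.
task37: start Fri 13:00 <= Fri 01:00? ✗; start Fri 13:00 >= Mon 01:00? ✓; start Fri 13:00 < Thu 15:00? ✗ → no.
task38: start Tue 13:00 <= Fri 01:00? ✓; start Tue 13:00 >= Mon 01:00? ✓; start Tue 13:00 < Thu 15:00? ✓ → yes.
task39: start Thu 09:00 <= Fri 01:00? ✓; start Thu 09:00 >= Mon 01:00? ✓; start Thu 09:00 < Thu 15:00? ✓ → yes.
task40: start Thu 16:00 <= Fri 01:00? ✓; start Thu 16:00 >= Mon 01:00? ✓; start Thu 16:00 < Thu 15:00? ✗ → no.
task41: start Tue 21:00 <= Fri 01:00? ✓; start Tue 21:00 >= Mon 01:00? ✓; start Tue 21:00 < Thu 15:00? ✓ → yes.
task43: start Wed 00:00 <= Fri 01:00? ✓; start Wed 00:00 >= Mon 01:00? ✓; start Wed 00:00 < Thu 15:00? ✓ → yes.
Result: task36, task38, task39, task41, task43.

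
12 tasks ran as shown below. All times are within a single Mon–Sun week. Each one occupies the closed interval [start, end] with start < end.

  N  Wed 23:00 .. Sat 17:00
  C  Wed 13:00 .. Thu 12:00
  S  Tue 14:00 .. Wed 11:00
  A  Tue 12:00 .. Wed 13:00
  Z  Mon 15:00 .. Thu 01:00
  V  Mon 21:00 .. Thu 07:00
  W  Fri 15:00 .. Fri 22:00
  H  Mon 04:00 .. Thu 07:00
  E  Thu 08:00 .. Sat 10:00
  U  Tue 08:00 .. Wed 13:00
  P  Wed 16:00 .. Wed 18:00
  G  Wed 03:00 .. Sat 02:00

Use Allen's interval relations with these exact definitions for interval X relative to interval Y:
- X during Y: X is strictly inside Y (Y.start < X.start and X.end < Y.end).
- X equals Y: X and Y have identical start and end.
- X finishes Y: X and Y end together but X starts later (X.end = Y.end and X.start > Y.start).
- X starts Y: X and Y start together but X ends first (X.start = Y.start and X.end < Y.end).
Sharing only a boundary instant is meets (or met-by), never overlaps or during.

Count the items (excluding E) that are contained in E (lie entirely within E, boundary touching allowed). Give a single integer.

Target E = [Thu 08:00, Sat 10:00].
A [Tue 12:00, Wed 13:00] → before → no.
C [Wed 13:00, Thu 12:00] → overlaps → no.
G [Wed 03:00, Sat 02:00] → overlaps → no.
H [Mon 04:00, Thu 07:00] → before → no.
N [Wed 23:00, Sat 17:00] → contains → no.
P [Wed 16:00, Wed 18:00] → before → no.
S [Tue 14:00, Wed 11:00] → before → no.
U [Tue 08:00, Wed 13:00] → before → no.
V [Mon 21:00, Thu 07:00] → before → no.
W [Fri 15:00, Fri 22:00] → during → counts.
Z [Mon 15:00, Thu 01:00] → before → no.
Total: 1.

1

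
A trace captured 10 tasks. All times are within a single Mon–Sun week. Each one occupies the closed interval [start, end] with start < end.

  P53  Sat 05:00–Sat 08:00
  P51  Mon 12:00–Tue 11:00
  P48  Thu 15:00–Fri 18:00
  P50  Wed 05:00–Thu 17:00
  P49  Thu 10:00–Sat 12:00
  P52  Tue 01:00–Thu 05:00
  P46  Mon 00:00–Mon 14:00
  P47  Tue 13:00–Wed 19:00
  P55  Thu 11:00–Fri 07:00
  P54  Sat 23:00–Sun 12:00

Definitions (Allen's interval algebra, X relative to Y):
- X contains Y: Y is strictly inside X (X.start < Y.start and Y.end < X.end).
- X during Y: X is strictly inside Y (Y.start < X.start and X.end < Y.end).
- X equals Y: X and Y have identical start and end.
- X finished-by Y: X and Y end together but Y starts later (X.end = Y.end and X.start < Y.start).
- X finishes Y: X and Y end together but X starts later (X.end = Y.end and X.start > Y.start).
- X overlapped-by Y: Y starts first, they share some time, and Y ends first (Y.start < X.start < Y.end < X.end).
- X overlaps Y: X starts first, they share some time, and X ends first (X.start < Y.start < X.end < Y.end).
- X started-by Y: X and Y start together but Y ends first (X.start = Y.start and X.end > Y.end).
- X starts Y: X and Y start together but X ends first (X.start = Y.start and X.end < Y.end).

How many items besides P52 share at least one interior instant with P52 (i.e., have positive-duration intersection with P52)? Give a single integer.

3

Target P52 = [Tue 01:00, Thu 05:00].
P46 [Mon 00:00, Mon 14:00] → before → no.
P47 [Tue 13:00, Wed 19:00] → during → counts.
P48 [Thu 15:00, Fri 18:00] → after → no.
P49 [Thu 10:00, Sat 12:00] → after → no.
P50 [Wed 05:00, Thu 17:00] → overlapped-by → counts.
P51 [Mon 12:00, Tue 11:00] → overlaps → counts.
P53 [Sat 05:00, Sat 08:00] → after → no.
P54 [Sat 23:00, Sun 12:00] → after → no.
P55 [Thu 11:00, Fri 07:00] → after → no.
Total: 3.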